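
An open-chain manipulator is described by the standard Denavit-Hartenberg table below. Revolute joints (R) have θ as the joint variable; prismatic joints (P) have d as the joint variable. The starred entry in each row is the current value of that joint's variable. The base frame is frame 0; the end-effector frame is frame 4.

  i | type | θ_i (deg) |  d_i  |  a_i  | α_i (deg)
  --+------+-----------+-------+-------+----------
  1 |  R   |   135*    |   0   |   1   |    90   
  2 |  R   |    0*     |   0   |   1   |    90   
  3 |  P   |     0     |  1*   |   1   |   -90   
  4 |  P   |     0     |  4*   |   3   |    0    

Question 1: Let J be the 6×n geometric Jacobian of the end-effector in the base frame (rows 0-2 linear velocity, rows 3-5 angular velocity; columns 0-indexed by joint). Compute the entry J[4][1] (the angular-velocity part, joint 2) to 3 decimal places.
0.707

axis z_1 = (0.7071,0.7071,0.0000); lever o_n−o_1 = (-0.7071,6.3640,-1.0000)
cross product → J_v[:, 1] = (-0.7071,0.7071,5.0000)
J_ω[:, 1] = z_1
entry J[4][1] = 0.7071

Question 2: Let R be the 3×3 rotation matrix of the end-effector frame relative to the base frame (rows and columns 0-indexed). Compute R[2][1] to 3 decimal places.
End-effector y-axis (col 1 of R) = (-0.0000,-0.0000,1.0000)
R[2][1] = 1.0000

1.000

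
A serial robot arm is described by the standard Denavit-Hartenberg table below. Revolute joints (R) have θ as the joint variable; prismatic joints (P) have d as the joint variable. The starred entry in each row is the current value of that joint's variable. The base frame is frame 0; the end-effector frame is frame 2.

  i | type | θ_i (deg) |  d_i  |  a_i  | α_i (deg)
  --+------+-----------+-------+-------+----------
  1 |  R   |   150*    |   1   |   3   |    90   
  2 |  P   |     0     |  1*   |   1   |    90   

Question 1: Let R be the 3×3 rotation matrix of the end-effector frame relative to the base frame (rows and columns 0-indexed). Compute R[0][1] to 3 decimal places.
End-effector y-axis (col 1 of R) = (0.5000,0.8660,0.0000)
R[0][1] = 0.5000

0.500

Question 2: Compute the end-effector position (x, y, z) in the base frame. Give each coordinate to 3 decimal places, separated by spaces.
-2.964 2.866 1.000

after link 1: o_1 = (-2.5981, 1.5000, 1.0000)
after link 2: o_2 = (-2.9641, 2.8660, 1.0000)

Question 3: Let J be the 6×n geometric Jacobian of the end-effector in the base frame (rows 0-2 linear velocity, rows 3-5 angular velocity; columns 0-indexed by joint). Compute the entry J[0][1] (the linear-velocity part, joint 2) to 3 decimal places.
prismatic axis z_1 = (0.5000,0.8660,0.0000)
J_v[:, 1] = z_1; J_ω[:, 1] = (0,0,0)
entry J[0][1] = 0.5000

0.500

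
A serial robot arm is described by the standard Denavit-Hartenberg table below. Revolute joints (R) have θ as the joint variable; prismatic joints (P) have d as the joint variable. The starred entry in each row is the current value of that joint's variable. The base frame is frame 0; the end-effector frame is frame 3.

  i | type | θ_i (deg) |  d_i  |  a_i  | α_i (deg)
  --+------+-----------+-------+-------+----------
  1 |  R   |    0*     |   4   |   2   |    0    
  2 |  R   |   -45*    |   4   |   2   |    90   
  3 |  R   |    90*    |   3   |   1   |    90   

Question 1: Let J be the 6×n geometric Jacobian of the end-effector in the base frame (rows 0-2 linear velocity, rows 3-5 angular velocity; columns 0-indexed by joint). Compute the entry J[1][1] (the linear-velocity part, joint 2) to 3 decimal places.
axis z_1 = (0.0000,0.0000,1.0000); lever o_n−o_1 = (-0.7071,-3.5355,5.0000)
cross product → J_v[:, 1] = (3.5355,-0.7071,0.0000)
J_ω[:, 1] = z_1
entry J[1][1] = -0.7071

-0.707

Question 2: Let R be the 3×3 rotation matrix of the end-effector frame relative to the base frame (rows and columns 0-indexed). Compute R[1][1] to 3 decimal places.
-0.707

End-effector y-axis (col 1 of R) = (-0.7071,-0.7071,0.0000)
R[1][1] = -0.7071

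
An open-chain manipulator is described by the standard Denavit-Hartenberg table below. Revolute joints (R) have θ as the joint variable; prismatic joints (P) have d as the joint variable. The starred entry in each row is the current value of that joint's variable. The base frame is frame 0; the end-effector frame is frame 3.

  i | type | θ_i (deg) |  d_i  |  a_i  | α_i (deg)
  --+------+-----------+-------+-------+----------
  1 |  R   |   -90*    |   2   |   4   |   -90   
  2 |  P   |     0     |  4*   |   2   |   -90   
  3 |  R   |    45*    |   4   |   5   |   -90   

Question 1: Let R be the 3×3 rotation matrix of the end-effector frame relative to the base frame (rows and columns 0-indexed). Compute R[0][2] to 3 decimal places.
End-effector z-axis (col 2 of R) = (-0.7071,0.7071,-0.0000)
R[0][2] = -0.7071

-0.707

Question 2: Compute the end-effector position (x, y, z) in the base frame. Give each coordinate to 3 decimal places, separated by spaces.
after link 1: o_1 = (0.0000, -4.0000, 2.0000)
after link 2: o_2 = (4.0000, -6.0000, 2.0000)
after link 3: o_3 = (0.4645, -9.5355, -2.0000)

0.464 -9.536 -2.000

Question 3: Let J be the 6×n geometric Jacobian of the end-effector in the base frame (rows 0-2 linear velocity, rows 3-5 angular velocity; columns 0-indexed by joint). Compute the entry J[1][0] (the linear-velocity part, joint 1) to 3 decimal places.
0.464

axis z_0 = ẑ; lever o_n−o_0 = (0.4645,-9.5355,-2.0000)
cross product → J_v[:, 0] = (9.5355,0.4645,-0.0000)
J_ω[:, 0] = z_0
entry J[1][0] = 0.4645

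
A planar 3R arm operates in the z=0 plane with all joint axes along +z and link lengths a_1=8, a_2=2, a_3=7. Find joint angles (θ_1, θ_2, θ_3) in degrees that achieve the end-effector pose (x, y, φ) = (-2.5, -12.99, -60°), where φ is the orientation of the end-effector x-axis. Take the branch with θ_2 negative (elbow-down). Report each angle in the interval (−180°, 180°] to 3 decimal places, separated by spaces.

wrist centre = target − a_3·(cos φ, sin φ) = (-6.0000, -6.9278)
cos θ_2 = (83.9947−8²−2²)/(2·8·2) = 0.4998; θ_2 = -60.0109° (elbow-down)
β = atan2(-6.9278,-6.0000) = -130.8950°; ψ = atan2(-1.7322,8.9997) = -10.8950°
θ_1 = β − ψ = -120.0000°
θ_3 = φ − θ_1 − θ_2 = 120.0109° (wrapped to (-180°,180°])

-120.000 -60.011 120.011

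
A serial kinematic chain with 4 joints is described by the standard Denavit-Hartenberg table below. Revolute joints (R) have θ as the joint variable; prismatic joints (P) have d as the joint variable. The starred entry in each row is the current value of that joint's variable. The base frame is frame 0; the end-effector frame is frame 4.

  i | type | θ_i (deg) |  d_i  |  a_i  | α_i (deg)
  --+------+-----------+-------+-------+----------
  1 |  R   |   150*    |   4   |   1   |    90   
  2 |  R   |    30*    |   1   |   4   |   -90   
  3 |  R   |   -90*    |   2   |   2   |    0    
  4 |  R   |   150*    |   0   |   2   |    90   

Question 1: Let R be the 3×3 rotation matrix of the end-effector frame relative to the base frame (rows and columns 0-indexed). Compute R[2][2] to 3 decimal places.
0.433

End-effector z-axis (col 2 of R) = (-0.3995,0.8080,0.4330)
R[2][2] = 0.4330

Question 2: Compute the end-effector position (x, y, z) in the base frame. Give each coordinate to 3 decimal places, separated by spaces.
after link 1: o_1 = (-0.8660, 0.5000, 4.0000)
after link 2: o_2 = (-3.3660, 3.0981, 6.0000)
after link 3: o_3 = (-1.5000, 4.3301, 7.7321)
after link 4: o_4 = (-3.1160, 3.2631, 8.2321)

-3.116 3.263 8.232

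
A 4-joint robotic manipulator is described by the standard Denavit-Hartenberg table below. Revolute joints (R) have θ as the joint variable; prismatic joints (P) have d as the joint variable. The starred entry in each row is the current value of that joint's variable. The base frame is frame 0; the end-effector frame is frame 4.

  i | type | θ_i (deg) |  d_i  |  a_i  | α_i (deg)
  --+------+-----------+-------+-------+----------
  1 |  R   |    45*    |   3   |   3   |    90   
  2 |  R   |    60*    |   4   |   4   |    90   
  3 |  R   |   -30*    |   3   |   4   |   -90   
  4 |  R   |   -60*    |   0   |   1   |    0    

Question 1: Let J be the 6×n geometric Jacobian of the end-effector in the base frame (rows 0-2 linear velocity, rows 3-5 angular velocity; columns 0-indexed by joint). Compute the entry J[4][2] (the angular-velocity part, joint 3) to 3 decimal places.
0.612

axis z_2 = (0.6124,0.6124,-0.5000); lever o_n−o_2 = (2.1543,5.3363,1.4420)
cross product → J_v[:, 2] = (3.5512,-1.9602,1.9486)
J_ω[:, 2] = z_2
entry J[4][2] = 0.6124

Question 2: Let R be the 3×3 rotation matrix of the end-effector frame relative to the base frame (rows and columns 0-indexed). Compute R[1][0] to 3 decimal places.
End-effector x-axis (col 0 of R) = (0.5066,0.8602,-0.0580)
R[1][0] = 0.8602

0.860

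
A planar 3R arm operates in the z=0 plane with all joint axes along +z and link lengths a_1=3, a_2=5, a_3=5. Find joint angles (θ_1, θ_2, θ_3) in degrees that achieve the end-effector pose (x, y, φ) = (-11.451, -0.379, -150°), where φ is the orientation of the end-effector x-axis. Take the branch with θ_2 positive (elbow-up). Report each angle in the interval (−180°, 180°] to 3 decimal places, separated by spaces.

wrist centre = target − a_3·(cos φ, sin φ) = (-7.1209, 2.1210)
cos θ_2 = (55.2055−3²−5²)/(2·3·5) = 0.7068; θ_2 = 45.0209° (elbow-up)
β = atan2(2.1210,-7.1209) = 163.4135°; ψ = atan2(3.5368,6.5342) = 28.4256°
θ_1 = β − ψ = 134.9879°
θ_3 = φ − θ_1 − θ_2 = 29.9912° (wrapped to (-180°,180°])

134.988 45.021 29.991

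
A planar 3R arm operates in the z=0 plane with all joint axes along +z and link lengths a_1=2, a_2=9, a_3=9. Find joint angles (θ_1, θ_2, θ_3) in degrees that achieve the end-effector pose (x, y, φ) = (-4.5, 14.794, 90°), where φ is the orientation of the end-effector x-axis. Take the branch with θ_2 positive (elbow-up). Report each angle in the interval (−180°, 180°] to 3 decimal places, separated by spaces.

-14.341 150.008 -45.668

wrist centre = target − a_3·(cos φ, sin φ) = (-4.5000, 5.7940)
cos θ_2 = (53.8204−2²−9²)/(2·2·9) = -0.8661; θ_2 = 150.0084° (elbow-up)
β = atan2(5.7940,-4.5000) = 127.8353°; ψ = atan2(4.4989,-5.7949) = 142.1761°
θ_1 = β − ψ = -14.3408°
θ_3 = φ − θ_1 − θ_2 = -45.6676° (wrapped to (-180°,180°])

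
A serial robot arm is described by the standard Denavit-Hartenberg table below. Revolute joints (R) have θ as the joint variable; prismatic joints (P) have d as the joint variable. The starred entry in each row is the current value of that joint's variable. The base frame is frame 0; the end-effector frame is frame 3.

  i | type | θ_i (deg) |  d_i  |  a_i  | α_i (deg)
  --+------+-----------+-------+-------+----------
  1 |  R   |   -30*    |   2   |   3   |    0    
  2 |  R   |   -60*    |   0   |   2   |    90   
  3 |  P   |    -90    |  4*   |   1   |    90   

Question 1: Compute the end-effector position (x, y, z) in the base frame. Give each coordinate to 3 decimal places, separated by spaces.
-1.402 -3.500 1.000

after link 1: o_1 = (2.5981, -1.5000, 2.0000)
after link 2: o_2 = (2.5981, -3.5000, 2.0000)
after link 3: o_3 = (-1.4019, -3.5000, 1.0000)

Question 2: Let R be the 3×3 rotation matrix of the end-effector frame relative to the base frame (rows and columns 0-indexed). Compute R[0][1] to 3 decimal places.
-1.000

End-effector y-axis (col 1 of R) = (-1.0000,-0.0000,0.0000)
R[0][1] = -1.0000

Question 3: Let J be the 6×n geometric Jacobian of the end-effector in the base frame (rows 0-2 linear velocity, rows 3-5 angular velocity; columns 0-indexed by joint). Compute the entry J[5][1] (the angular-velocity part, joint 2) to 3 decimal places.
axis z_1 = (0.0000,0.0000,1.0000); lever o_n−o_1 = (-4.0000,-2.0000,-1.0000)
cross product → J_v[:, 1] = (2.0000,-4.0000,0.0000)
J_ω[:, 1] = z_1
entry J[5][1] = 1.0000

1.000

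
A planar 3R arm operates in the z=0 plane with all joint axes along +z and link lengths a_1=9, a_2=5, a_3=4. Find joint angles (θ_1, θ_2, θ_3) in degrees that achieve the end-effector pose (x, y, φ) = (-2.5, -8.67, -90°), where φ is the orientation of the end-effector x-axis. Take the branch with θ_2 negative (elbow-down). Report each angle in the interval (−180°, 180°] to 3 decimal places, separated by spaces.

wrist centre = target − a_3·(cos φ, sin φ) = (-2.5000, -4.6700)
cos θ_2 = (28.0589−9²−5²)/(2·9·5) = -0.8660; θ_2 = -149.9985° (elbow-down)
β = atan2(-4.6700,-2.5000) = -118.1616°; ψ = atan2(-2.5001,4.6699) = -28.1630°
θ_1 = β − ψ = -89.9986°
θ_3 = φ − θ_1 − θ_2 = 149.9971° (wrapped to (-180°,180°])

-89.999 -149.998 149.997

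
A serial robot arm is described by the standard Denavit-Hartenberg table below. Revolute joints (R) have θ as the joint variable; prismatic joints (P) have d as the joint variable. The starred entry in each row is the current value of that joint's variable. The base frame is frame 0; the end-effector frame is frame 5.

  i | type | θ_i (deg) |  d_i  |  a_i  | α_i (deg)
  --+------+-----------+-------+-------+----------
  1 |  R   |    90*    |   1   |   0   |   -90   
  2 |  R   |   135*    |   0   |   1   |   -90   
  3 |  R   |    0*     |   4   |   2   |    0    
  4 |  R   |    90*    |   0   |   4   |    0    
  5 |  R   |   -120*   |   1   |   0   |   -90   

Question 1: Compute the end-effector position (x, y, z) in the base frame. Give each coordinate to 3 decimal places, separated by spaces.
4.000 -5.657 2.414

after link 1: o_1 = (0.0000, 0.0000, 1.0000)
after link 2: o_2 = (-0.0000, -0.7071, 0.2929)
after link 3: o_3 = (-0.0000, -4.9497, 1.7071)
after link 4: o_4 = (4.0000, -4.9497, 1.7071)
after link 5: o_5 = (4.0000, -5.6569, 2.4142)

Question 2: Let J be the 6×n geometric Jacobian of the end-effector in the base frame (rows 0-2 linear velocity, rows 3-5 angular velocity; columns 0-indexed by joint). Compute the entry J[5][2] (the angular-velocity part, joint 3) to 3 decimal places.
0.707

axis z_2 = (-0.0000,-0.7071,0.7071); lever o_n−o_2 = (4.0000,-4.9497,2.1213)
cross product → J_v[:, 2] = (2.0000,2.8284,2.8284)
J_ω[:, 2] = z_2
entry J[5][2] = 0.7071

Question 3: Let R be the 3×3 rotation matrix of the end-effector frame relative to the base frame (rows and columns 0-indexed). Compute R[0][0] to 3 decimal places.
-0.500

End-effector x-axis (col 0 of R) = (-0.5000,-0.6124,-0.6124)
R[0][0] = -0.5000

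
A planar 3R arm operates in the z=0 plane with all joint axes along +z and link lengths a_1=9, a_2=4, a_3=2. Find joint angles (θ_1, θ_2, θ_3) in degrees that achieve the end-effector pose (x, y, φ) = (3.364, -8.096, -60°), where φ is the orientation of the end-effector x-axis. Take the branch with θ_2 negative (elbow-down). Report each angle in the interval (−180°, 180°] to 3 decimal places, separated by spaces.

wrist centre = target − a_3·(cos φ, sin φ) = (2.3640, -6.3639)
cos θ_2 = (46.0883−9²−4²)/(2·9·4) = -0.7071; θ_2 = -135.0000° (elbow-down)
β = atan2(-6.3639,2.3640) = -69.6216°; ψ = atan2(-2.8284,6.1716) = -24.6220°
θ_1 = β − ψ = -44.9996°
θ_3 = φ − θ_1 − θ_2 = 119.9996° (wrapped to (-180°,180°])

-45.000 -135.000 120.000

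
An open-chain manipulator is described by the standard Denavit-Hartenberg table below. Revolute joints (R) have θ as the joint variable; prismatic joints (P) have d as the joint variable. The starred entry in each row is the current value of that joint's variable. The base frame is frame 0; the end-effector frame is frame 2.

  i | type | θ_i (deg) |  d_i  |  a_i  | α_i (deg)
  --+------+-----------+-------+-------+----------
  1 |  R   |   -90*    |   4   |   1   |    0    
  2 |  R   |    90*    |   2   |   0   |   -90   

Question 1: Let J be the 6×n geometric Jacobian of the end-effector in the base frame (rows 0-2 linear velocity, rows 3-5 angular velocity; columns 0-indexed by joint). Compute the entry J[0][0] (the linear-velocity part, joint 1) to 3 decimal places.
1.000

axis z_0 = ẑ; lever o_n−o_0 = (0.0000,-1.0000,6.0000)
cross product → J_v[:, 0] = (1.0000,0.0000,-0.0000)
J_ω[:, 0] = z_0
entry J[0][0] = 1.0000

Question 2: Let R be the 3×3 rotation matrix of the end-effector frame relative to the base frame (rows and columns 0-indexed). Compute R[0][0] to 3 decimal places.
1.000

End-effector x-axis (col 0 of R) = (1.0000,0.0000,0.0000)
R[0][0] = 1.0000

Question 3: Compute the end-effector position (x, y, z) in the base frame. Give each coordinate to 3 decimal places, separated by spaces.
after link 1: o_1 = (0.0000, -1.0000, 4.0000)
after link 2: o_2 = (0.0000, -1.0000, 6.0000)

0.000 -1.000 6.000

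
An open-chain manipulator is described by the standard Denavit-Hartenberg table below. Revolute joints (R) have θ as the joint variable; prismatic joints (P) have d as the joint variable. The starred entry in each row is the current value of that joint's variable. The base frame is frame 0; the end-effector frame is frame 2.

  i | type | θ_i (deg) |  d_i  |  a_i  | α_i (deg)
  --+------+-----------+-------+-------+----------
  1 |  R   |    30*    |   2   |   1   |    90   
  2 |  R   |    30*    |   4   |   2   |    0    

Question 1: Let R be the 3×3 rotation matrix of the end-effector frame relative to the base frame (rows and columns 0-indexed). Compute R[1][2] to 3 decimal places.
End-effector z-axis (col 2 of R) = (0.5000,-0.8660,0.0000)
R[1][2] = -0.8660

-0.866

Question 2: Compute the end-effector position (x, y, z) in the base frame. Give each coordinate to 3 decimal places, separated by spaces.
4.366 -2.098 3.000

after link 1: o_1 = (0.8660, 0.5000, 2.0000)
after link 2: o_2 = (4.3660, -2.0981, 3.0000)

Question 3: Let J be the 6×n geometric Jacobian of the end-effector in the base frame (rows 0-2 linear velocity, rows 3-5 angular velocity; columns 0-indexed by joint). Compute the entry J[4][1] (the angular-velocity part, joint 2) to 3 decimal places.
-0.866

axis z_1 = (0.5000,-0.8660,0.0000); lever o_n−o_1 = (3.5000,-2.5981,1.0000)
cross product → J_v[:, 1] = (-0.8660,-0.5000,1.7321)
J_ω[:, 1] = z_1
entry J[4][1] = -0.8660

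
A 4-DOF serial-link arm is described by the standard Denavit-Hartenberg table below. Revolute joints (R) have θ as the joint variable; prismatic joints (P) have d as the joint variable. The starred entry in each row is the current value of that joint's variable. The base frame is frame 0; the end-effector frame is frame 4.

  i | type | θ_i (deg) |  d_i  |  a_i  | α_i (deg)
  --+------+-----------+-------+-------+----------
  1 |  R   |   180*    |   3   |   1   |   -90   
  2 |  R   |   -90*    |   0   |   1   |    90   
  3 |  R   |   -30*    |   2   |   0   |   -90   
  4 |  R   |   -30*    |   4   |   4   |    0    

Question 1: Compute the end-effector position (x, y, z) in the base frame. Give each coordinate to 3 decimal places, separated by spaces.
after link 1: o_1 = (-1.0000, 0.0000, 3.0000)
after link 2: o_2 = (-1.0000, 0.0000, 4.0000)
after link 3: o_3 = (1.0000, -0.0000, 4.0000)
after link 4: o_4 = (3.0000, -1.7321, 9.0000)

3.000 -1.732 9.000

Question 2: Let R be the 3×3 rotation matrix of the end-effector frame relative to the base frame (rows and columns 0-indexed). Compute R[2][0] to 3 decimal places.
0.750

End-effector x-axis (col 0 of R) = (0.5000,0.4330,0.7500)
R[2][0] = 0.7500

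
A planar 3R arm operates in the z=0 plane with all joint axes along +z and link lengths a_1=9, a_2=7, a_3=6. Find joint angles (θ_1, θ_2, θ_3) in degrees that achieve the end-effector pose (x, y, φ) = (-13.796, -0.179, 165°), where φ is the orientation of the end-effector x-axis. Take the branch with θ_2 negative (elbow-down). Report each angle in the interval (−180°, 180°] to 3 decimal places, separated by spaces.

-120.003 -119.997 44.999

wrist centre = target − a_3·(cos φ, sin φ) = (-8.0004, -1.7319)
cos θ_2 = (67.0066−9²−7²)/(2·9·7) = -0.4999; θ_2 = -119.9965° (elbow-down)
β = atan2(-1.7319,-8.0004) = -167.7852°; ψ = atan2(-6.0624,5.5004) = -47.7827°
θ_1 = β − ψ = -120.0025°
θ_3 = φ − θ_1 − θ_2 = 44.9990° (wrapped to (-180°,180°])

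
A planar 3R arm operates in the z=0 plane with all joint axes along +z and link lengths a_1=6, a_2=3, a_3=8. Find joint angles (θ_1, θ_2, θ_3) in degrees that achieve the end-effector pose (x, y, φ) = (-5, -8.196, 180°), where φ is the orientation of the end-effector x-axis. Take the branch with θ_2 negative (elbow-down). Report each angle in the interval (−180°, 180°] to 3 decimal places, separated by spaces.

-59.997 -30.008 -89.995

wrist centre = target − a_3·(cos φ, sin φ) = (3.0000, -8.1960)
cos θ_2 = (76.1744−6²−3²)/(2·6·3) = 0.8660; θ_2 = -30.0080° (elbow-down)
β = atan2(-8.1960,3.0000) = -69.8957°; ψ = atan2(-1.5004,8.5979) = -9.8987°
θ_1 = β − ψ = -59.9971°
θ_3 = φ − θ_1 − θ_2 = -89.9950° (wrapped to (-180°,180°])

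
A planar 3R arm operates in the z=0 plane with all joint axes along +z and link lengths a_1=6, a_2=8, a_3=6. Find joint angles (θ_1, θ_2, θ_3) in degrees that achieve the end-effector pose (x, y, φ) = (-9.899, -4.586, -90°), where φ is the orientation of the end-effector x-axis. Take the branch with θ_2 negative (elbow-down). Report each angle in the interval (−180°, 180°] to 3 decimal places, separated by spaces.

wrist centre = target − a_3·(cos φ, sin φ) = (-9.8990, 1.4140)
cos θ_2 = (99.9896−6²−8²)/(2·6·8) = -0.0001; θ_2 = -90.0062° (elbow-down)
β = atan2(1.4140,-9.8990) = 171.8707°; ψ = atan2(-8.0000,5.9991) = -53.1341°
θ_1 = β − ψ = 225.0048°
θ_3 = φ − θ_1 − θ_2 = 135.0014° (wrapped to (-180°,180°])

-134.995 -90.006 135.001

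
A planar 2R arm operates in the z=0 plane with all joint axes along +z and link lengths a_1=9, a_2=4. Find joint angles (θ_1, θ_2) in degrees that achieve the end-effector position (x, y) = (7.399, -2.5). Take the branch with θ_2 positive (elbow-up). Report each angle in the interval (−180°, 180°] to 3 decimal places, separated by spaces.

cos θ_2 = (60.9952−9²−4²)/(2·9·4) = -0.5001; θ_2 = 120.0044° (elbow-up)
β = atan2(-2.5000,7.3990) = -18.6693°; ψ = atan2(3.4639,6.9997) = 26.3294°
θ_1 = β − ψ = -44.9986°

-44.999 120.004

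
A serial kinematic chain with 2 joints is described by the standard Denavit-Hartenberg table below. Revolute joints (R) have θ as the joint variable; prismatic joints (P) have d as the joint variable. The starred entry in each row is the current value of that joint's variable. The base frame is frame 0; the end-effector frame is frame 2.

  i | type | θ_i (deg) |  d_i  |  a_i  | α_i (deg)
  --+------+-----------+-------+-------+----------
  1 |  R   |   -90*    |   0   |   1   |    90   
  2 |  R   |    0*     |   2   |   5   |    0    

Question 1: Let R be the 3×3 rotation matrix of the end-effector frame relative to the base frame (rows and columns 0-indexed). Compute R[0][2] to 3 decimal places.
End-effector z-axis (col 2 of R) = (-1.0000,-0.0000,0.0000)
R[0][2] = -1.0000

-1.000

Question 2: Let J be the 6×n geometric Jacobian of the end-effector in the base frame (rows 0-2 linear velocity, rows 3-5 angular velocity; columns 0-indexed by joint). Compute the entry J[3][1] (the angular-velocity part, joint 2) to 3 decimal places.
axis z_1 = (-1.0000,-0.0000,0.0000); lever o_n−o_1 = (-2.0000,-5.0000,0.0000)
cross product → J_v[:, 1] = (0.0000,0.0000,5.0000)
J_ω[:, 1] = z_1
entry J[3][1] = -1.0000

-1.000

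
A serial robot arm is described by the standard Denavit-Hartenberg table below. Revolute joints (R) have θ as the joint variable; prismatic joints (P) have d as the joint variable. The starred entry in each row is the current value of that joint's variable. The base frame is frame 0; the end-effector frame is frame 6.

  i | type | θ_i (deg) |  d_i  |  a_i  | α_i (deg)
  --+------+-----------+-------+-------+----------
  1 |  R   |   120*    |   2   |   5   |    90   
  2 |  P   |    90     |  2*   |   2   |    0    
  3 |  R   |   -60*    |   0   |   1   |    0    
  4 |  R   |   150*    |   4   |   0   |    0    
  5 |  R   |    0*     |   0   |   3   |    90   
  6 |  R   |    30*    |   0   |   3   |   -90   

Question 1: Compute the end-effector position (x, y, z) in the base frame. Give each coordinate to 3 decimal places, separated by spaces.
6.361 3.982 4.500

after link 1: o_1 = (-2.5000, 4.3301, 2.0000)
after link 2: o_2 = (-0.7679, 5.3301, 4.0000)
after link 3: o_3 = (-1.2010, 6.0801, 4.5000)
after link 4: o_4 = (2.2631, 8.0801, 4.5000)
after link 5: o_5 = (3.7631, 5.4821, 4.5000)
after link 6: o_6 = (6.3612, 3.9821, 4.5000)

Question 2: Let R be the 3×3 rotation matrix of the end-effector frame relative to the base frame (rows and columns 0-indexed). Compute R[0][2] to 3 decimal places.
0.500

End-effector z-axis (col 2 of R) = (0.5000,0.8660,0.0000)
R[0][2] = 0.5000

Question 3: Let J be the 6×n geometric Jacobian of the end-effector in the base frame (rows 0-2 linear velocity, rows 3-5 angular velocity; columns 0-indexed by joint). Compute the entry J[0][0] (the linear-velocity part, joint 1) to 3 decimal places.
axis z_0 = ẑ; lever o_n−o_0 = (6.3612,3.9821,4.5000)
cross product → J_v[:, 0] = (-3.9821,6.3612,0.0000)
J_ω[:, 0] = z_0
entry J[0][0] = -3.9821

-3.982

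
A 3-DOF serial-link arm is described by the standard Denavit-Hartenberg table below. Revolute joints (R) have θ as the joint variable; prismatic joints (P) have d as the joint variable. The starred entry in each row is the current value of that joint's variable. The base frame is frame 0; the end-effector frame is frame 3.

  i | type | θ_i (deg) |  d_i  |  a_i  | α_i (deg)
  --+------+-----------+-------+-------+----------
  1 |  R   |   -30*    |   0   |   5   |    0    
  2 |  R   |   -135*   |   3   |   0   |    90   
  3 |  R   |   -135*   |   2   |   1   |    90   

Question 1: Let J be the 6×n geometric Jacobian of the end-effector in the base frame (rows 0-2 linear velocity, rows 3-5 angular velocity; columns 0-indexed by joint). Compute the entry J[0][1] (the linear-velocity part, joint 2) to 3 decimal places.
axis z_1 = (0.0000,0.0000,1.0000); lever o_n−o_1 = (0.1654,2.1149,2.2929)
cross product → J_v[:, 1] = (-2.1149,0.1654,0.0000)
J_ω[:, 1] = z_1
entry J[0][1] = -2.1149

-2.115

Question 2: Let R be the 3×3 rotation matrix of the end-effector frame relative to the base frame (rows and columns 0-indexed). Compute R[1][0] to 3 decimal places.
0.183

End-effector x-axis (col 0 of R) = (0.6830,0.1830,-0.7071)
R[1][0] = 0.1830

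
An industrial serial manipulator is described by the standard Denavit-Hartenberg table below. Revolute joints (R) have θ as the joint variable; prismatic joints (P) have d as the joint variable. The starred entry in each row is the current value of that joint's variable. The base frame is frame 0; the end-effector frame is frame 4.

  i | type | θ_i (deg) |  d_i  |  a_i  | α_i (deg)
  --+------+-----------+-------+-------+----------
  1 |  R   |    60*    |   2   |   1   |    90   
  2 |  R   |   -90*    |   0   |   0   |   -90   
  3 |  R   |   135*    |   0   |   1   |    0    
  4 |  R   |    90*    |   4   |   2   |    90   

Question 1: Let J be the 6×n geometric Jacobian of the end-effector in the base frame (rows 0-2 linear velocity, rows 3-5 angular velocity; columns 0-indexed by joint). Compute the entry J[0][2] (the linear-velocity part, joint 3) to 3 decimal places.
axis z_2 = (0.5000,0.8660,0.0000); lever o_n−o_2 = (2.6124,3.1105,2.1213)
cross product → J_v[:, 2] = (1.8371,-1.0607,-0.7071)
J_ω[:, 2] = z_2
entry J[0][2] = 1.8371

1.837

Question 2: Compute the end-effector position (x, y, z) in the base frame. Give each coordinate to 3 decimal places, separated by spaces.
3.112 3.977 4.121

after link 1: o_1 = (0.5000, 0.8660, 2.0000)
after link 2: o_2 = (0.5000, 0.8660, 2.0000)
after link 3: o_3 = (-0.1124, 1.2196, 2.7071)
after link 4: o_4 = (3.1124, 3.9766, 4.1213)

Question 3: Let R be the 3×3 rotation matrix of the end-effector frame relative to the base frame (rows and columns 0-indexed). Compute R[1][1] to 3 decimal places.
0.866

End-effector y-axis (col 1 of R) = (0.5000,0.8660,0.0000)
R[1][1] = 0.8660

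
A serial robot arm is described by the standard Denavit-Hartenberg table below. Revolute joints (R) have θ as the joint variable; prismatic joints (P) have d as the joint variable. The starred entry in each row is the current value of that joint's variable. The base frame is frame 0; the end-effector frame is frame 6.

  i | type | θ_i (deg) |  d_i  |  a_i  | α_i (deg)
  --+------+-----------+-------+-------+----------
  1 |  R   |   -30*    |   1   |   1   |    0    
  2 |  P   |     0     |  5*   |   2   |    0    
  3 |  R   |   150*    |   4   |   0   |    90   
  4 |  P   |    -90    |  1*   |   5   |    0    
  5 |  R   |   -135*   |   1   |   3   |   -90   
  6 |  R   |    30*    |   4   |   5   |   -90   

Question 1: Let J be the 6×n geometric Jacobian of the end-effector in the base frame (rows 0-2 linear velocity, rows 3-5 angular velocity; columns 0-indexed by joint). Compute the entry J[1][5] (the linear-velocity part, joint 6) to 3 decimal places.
axis z_5 = (0.3536,-0.6124,-0.7071); lever o_n−o_5 = (0.7801,-6.3511,0.2334)
cross product → J_v[:, 5] = (-4.6339,-0.6341,-1.7678)
J_ω[:, 5] = z_5
entry J[1][5] = -0.6341

-0.634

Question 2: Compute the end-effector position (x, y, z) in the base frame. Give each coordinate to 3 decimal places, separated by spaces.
after link 1: o_1 = (0.8660, -0.5000, 1.0000)
after link 2: o_2 = (2.5981, -1.5000, 6.0000)
after link 3: o_3 = (2.5981, -1.5000, 10.0000)
after link 4: o_4 = (3.4641, -1.0000, 5.0000)
after link 5: o_5 = (5.3908, -2.3371, 7.1213)
after link 6: o_6 = (6.1709, -8.6883, 7.3548)

6.171 -8.688 7.355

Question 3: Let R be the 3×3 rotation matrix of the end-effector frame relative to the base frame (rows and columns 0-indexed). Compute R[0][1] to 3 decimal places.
-0.354

End-effector y-axis (col 1 of R) = (-0.3536,0.6124,0.7071)
R[0][1] = -0.3536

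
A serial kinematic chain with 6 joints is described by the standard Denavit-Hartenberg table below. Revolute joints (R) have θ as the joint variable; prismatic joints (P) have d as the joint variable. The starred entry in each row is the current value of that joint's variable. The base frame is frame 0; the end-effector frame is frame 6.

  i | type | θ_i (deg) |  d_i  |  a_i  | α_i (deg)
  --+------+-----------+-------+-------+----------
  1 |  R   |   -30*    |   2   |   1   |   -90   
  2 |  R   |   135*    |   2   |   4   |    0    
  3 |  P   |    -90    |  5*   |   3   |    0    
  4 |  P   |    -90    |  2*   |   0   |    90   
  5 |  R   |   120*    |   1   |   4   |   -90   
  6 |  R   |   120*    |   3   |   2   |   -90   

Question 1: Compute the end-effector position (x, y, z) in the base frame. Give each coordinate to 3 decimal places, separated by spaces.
after link 1: o_1 = (0.8660, -0.5000, 2.0000)
after link 2: o_2 = (-0.5835, 2.6463, -0.8284)
after link 3: o_3 = (3.7537, 5.9157, -2.9497)
after link 4: o_4 = (4.7537, 7.6478, -2.9497)
after link 5: o_5 = (4.6486, 11.7084, -3.6569)
after link 6: o_6 = (3.2414, 9.7888, -6.3652)

3.241 9.789 -6.365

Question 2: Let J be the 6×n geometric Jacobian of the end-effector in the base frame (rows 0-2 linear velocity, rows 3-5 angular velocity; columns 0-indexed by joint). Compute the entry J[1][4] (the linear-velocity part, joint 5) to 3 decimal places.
axis z_4 = (-0.6124,0.3536,0.7071); lever o_n−o_4 = (-1.5122,2.1410,-3.4154)
cross product → J_v[:, 4] = (-2.7215,-3.1608,-0.7765)
J_ω[:, 4] = z_4
entry J[1][4] = -3.1608

-3.161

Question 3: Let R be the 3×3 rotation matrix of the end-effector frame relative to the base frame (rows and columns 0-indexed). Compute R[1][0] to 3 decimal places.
End-effector x-axis (col 0 of R) = (0.4669,-0.7696,-0.4356)
R[1][0] = -0.7696

-0.770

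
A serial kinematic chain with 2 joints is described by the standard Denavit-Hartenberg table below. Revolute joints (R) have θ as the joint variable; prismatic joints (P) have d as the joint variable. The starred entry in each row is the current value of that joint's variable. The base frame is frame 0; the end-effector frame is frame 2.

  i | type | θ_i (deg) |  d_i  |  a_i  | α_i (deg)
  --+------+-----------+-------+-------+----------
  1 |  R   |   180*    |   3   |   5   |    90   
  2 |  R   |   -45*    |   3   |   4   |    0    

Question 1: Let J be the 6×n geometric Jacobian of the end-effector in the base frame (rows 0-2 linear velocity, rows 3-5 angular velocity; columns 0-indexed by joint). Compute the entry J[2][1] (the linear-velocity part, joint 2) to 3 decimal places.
axis z_1 = (0.0000,1.0000,0.0000); lever o_n−o_1 = (-2.8284,3.0000,-2.8284)
cross product → J_v[:, 1] = (-2.8284,0.0000,2.8284)
J_ω[:, 1] = z_1
entry J[2][1] = 2.8284

2.828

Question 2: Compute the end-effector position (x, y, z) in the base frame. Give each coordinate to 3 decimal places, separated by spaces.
-7.828 3.000 0.172

after link 1: o_1 = (-5.0000, 0.0000, 3.0000)
after link 2: o_2 = (-7.8284, 3.0000, 0.1716)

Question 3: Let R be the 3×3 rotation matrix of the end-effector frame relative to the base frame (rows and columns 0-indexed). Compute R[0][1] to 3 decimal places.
-0.707

End-effector y-axis (col 1 of R) = (-0.7071,0.0000,0.7071)
R[0][1] = -0.7071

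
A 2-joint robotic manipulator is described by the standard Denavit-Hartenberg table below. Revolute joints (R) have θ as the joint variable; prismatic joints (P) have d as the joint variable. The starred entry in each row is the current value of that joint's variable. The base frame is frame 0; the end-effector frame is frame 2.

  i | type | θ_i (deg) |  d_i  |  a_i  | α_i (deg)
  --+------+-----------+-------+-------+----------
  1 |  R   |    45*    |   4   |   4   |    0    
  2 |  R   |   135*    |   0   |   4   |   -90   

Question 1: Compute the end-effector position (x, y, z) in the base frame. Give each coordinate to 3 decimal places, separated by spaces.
after link 1: o_1 = (2.8284, 2.8284, 4.0000)
after link 2: o_2 = (-1.1716, 2.8284, 4.0000)

-1.172 2.828 4.000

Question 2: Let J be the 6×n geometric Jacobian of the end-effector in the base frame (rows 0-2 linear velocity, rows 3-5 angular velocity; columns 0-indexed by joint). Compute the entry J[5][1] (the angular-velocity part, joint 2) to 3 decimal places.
axis z_1 = (0.0000,0.0000,1.0000); lever o_n−o_1 = (-4.0000,0.0000,0.0000)
cross product → J_v[:, 1] = (-0.0000,-4.0000,0.0000)
J_ω[:, 1] = z_1
entry J[5][1] = 1.0000

1.000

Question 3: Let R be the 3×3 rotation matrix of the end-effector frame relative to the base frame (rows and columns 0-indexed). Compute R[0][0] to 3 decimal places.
-1.000

End-effector x-axis (col 0 of R) = (-1.0000,0.0000,0.0000)
R[0][0] = -1.0000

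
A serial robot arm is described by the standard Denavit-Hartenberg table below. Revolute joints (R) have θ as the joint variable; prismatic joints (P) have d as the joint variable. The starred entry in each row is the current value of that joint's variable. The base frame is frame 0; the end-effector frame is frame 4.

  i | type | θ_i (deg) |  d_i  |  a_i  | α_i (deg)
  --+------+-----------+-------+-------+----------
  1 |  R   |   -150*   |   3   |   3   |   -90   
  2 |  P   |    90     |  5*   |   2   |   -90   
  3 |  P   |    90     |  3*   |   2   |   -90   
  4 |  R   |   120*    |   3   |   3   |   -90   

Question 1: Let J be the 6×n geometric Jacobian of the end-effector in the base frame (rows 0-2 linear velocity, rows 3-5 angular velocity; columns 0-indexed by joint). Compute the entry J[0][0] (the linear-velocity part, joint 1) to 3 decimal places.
axis z_0 = ẑ; lever o_n−o_0 = (-0.0000,-5.1962,4.0000)
cross product → J_v[:, 0] = (5.1962,-0.0000,0.0000)
J_ω[:, 0] = z_0
entry J[0][0] = 5.1962

5.196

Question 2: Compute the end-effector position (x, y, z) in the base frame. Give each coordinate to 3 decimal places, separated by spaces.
-0.000 -5.196 4.000

after link 1: o_1 = (-2.5981, -1.5000, 3.0000)
after link 2: o_2 = (-0.0981, -5.8301, 1.0000)
after link 3: o_3 = (1.5000, -2.5981, 1.0000)
after link 4: o_4 = (-0.0000, -5.1962, 4.0000)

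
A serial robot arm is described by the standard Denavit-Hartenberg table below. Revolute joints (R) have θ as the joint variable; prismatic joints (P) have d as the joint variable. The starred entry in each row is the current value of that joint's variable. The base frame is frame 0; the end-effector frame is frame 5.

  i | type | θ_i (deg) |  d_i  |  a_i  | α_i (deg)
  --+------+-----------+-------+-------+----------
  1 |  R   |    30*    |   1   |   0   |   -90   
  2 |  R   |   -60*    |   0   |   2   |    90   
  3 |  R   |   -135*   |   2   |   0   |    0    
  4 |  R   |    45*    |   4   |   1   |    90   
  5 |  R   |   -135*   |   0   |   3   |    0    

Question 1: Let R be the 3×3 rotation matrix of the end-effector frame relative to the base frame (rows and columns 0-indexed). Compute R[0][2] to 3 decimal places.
End-effector z-axis (col 2 of R) = (-0.4330,-0.2500,-0.8660)
R[0][2] = -0.4330

-0.433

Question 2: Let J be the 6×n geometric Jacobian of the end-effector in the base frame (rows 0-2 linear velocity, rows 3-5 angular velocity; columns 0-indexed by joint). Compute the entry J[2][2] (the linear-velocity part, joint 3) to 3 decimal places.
-0.971

axis z_2 = (-0.7500,-0.4330,0.5000); lever o_n−o_2 = (-3.4697,-0.7084,1.9393)
cross product → J_v[:, 2] = (-0.4855,-0.2803,-0.9711)
J_ω[:, 2] = z_2
entry J[2][2] = -0.9711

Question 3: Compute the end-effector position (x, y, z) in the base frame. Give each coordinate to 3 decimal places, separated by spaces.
-2.604 -0.208 4.671

after link 1: o_1 = (0.0000, 0.0000, 1.0000)
after link 2: o_2 = (0.8660, 0.5000, 2.7321)
after link 3: o_3 = (-0.6340, -0.3660, 3.7321)
after link 4: o_4 = (-3.1340, -2.9641, 5.7321)
after link 5: o_5 = (-2.6036, -0.2084, 4.6714)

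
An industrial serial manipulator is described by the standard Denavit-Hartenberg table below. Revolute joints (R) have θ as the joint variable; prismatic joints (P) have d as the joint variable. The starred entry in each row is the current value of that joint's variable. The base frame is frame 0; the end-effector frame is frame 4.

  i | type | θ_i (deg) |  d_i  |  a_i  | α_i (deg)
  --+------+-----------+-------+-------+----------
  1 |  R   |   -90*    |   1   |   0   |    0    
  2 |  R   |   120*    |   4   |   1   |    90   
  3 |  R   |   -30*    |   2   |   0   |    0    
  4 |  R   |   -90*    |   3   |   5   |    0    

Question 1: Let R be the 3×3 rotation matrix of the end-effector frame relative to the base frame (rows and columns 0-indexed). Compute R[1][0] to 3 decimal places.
-0.250

End-effector x-axis (col 0 of R) = (-0.4330,-0.2500,-0.8660)
R[1][0] = -0.2500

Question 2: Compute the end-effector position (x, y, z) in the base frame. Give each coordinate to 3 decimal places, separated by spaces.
after link 1: o_1 = (0.0000, 0.0000, 1.0000)
after link 2: o_2 = (0.8660, 0.5000, 5.0000)
after link 3: o_3 = (1.8660, -1.2321, 5.0000)
after link 4: o_4 = (1.2010, -5.0801, 0.6699)

1.201 -5.080 0.670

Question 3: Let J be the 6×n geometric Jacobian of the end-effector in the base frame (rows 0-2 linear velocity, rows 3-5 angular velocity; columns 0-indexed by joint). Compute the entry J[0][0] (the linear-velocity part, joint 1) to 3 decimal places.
5.080

axis z_0 = ẑ; lever o_n−o_0 = (1.2010,-5.0801,0.6699)
cross product → J_v[:, 0] = (5.0801,1.2010,-0.0000)
J_ω[:, 0] = z_0
entry J[0][0] = 5.0801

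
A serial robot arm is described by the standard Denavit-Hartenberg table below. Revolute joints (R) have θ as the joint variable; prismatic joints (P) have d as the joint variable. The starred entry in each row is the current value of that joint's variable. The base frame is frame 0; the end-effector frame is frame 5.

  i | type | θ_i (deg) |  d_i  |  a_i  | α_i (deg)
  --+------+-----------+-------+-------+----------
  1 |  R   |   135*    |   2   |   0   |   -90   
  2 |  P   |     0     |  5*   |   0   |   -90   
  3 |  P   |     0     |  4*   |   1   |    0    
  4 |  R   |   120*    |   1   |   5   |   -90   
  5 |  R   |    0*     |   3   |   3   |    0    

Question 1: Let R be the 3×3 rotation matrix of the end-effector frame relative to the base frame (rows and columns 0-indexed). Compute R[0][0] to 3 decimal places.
0.966

End-effector x-axis (col 0 of R) = (0.9659,0.2588,-0.0000)
R[0][0] = 0.9659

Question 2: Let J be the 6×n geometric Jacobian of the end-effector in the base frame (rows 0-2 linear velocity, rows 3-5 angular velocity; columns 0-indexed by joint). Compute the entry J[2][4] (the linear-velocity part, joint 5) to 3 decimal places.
3.000

axis z_4 = (0.2588,-0.9659,-0.0000); lever o_n−o_4 = (3.6742,-2.1213,-0.0000)
cross product → J_v[:, 4] = (0.0000,0.0000,3.0000)
J_ω[:, 4] = z_4
entry J[2][4] = 3.0000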